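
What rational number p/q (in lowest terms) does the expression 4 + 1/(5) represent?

a_0 = 4: 4/1
a_1 = 5: 21/5

21/5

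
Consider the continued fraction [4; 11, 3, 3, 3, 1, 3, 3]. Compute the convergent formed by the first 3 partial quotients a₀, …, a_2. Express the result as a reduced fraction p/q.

139/34

Starting at the tail and folding back:
Start with 3.
11 + 1/(3/1) = 11 + 1/3 = 34/3
4 + 1/(34/3) = 4 + 3/34 = 139/34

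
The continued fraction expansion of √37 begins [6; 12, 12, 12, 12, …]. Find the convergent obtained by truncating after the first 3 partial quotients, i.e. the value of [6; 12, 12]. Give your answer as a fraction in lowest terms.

a_0 = 6: 6/1
a_1 = 12: 73/12
a_2 = 12: 882/145

882/145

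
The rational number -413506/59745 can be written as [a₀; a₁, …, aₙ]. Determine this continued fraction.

[-7; 12, 1, 2, 5, 41, 1, 6]

Repeatedly divide and take the remainder:
-413506 ÷ 59745 → quotient -7, remainder 4709
59745 ÷ 4709 → quotient 12, remainder 3237
4709 ÷ 3237 → quotient 1, remainder 1472
3237 ÷ 1472 → quotient 2, remainder 293
1472 ÷ 293 → quotient 5, remainder 7
293 ÷ 7 → quotient 41, remainder 6
7 ÷ 6 → quotient 1, remainder 1
6 ÷ 1 → quotient 6, remainder 0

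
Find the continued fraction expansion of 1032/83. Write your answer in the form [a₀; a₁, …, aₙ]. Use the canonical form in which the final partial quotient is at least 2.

Apply division with remainder until the remainder is 0:
1032 ÷ 83 → quotient 12, remainder 36
83 ÷ 36 → quotient 2, remainder 11
36 ÷ 11 → quotient 3, remainder 3
11 ÷ 3 → quotient 3, remainder 2
3 ÷ 2 → quotient 1, remainder 1
2 ÷ 1 → quotient 2, remainder 0

[12; 2, 3, 3, 1, 2]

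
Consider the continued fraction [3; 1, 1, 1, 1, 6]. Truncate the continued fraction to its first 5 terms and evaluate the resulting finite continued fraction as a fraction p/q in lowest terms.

18/5

a_0 = 3: 3/1
a_1 = 1: 4/1
a_2 = 1: 7/2
a_3 = 1: 11/3
a_4 = 1: 18/5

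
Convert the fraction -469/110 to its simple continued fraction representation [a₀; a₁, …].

[-5; 1, 2, 1, 3, 1, 5]

-469 ÷ 110 → quotient -5, remainder 81
110 ÷ 81 → quotient 1, remainder 29
81 ÷ 29 → quotient 2, remainder 23
29 ÷ 23 → quotient 1, remainder 6
23 ÷ 6 → quotient 3, remainder 5
6 ÷ 5 → quotient 1, remainder 1
5 ÷ 1 → quotient 5, remainder 0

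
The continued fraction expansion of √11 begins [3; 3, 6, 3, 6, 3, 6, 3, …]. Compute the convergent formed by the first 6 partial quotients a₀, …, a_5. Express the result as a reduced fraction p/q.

Start with 3.
6 + 1/(3/1) = 6 + 1/3 = 19/3
3 + 1/(19/3) = 3 + 3/19 = 60/19
6 + 1/(60/19) = 6 + 19/60 = 379/60
3 + 1/(379/60) = 3 + 60/379 = 1197/379
3 + 1/(1197/379) = 3 + 379/1197 = 3970/1197

3970/1197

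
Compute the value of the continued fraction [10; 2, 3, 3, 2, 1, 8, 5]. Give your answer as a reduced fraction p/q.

Start with 5.
8 + 1/(5/1) = 8 + 1/5 = 41/5
1 + 1/(41/5) = 1 + 5/41 = 46/41
2 + 1/(46/41) = 2 + 41/46 = 133/46
3 + 1/(133/46) = 3 + 46/133 = 445/133
3 + 1/(445/133) = 3 + 133/445 = 1468/445
2 + 1/(1468/445) = 2 + 445/1468 = 3381/1468
10 + 1/(3381/1468) = 10 + 1468/3381 = 35278/3381

35278/3381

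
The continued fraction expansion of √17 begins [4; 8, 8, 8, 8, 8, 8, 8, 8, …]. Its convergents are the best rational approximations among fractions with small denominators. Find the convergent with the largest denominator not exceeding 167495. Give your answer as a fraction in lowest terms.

a_0 = 4: 4/1  (≤ bound)
a_1 = 8: 33/8  (≤ bound)
a_2 = 8: 268/65  (≤ bound)
a_3 = 8: 2177/528  (≤ bound)
a_4 = 8: 17684/4289  (≤ bound)
a_5 = 8: 143649/34840  (≤ bound)
a_6 = 8: 1166876/283009  (> 167495, stop)

143649/34840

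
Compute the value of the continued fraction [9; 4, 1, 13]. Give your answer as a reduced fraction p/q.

635/69

Work from the innermost term outward:
Start with 13.
1 + 1/(13/1) = 1 + 1/13 = 14/13
4 + 1/(14/13) = 4 + 13/14 = 69/14
9 + 1/(69/14) = 9 + 14/69 = 635/69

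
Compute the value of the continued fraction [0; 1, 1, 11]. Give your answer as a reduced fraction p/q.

12/23

a_0 = 0: 0/1
a_1 = 1: 1/1
a_2 = 1: 1/2
a_3 = 11: 12/23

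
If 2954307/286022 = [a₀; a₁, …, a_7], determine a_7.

20

⌊2954307/286022⌋ = 10, remainder 94087
⌊286022/94087⌋ = 3, remainder 3761
⌊94087/3761⌋ = 25, remainder 62
⌊3761/62⌋ = 60, remainder 41
⌊62/41⌋ = 1, remainder 21
⌊41/21⌋ = 1, remainder 20
⌊21/20⌋ = 1, remainder 1
⌊20/1⌋ = 20, remainder 0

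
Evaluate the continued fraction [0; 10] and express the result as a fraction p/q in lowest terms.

Work from the innermost term outward:
Start with 10.
0 + 1/(10/1) = 0 + 1/10 = 1/10

1/10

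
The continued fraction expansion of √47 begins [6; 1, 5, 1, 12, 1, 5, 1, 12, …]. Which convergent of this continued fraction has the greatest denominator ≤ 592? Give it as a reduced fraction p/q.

3942/575

List convergents until the denominator exceeds the bound:
a_0 = 6: 6/1  (≤ bound)
a_1 = 1: 7/1  (≤ bound)
a_2 = 5: 41/6  (≤ bound)
a_3 = 1: 48/7  (≤ bound)
a_4 = 12: 617/90  (≤ bound)
a_5 = 1: 665/97  (≤ bound)
a_6 = 5: 3942/575  (≤ bound)
a_7 = 1: 4607/672  (> 592, stop)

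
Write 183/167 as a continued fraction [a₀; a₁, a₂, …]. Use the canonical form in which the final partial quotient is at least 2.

[1; 10, 2, 3, 2]

Apply division with remainder until the remainder is 0:
183 = 1·167 + 16, so a_0 = 1
167 = 10·16 + 7, so a_1 = 10
16 = 2·7 + 2, so a_2 = 2
7 = 3·2 + 1, so a_3 = 3
2 = 2·1 + 0, so a_4 = 2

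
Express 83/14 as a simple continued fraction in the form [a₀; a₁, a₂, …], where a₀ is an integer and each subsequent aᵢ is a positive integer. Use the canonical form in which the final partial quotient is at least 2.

⌊83/14⌋ = 5, remainder 13
⌊14/13⌋ = 1, remainder 1
⌊13/1⌋ = 13, remainder 0

[5; 1, 13]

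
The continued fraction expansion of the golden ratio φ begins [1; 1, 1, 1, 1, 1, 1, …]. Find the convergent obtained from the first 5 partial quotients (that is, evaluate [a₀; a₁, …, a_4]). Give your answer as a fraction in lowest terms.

8/5

a_0 = 1: 1/1
a_1 = 1: 2/1
a_2 = 1: 3/2
a_3 = 1: 5/3
a_4 = 1: 8/5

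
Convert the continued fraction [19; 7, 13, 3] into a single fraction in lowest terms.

5417/283

Build up convergents one term at a time:
a_0 = 19: 19/1
a_1 = 7: 134/7
a_2 = 13: 1761/92
a_3 = 3: 5417/283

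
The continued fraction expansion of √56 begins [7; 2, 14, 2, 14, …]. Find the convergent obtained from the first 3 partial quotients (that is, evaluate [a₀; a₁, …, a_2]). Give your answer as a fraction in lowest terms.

a_0 = 7: 7/1
a_1 = 2: 15/2
a_2 = 14: 217/29

217/29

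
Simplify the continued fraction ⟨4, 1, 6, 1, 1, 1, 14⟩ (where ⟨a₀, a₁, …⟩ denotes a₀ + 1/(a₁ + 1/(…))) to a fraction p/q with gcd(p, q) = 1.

a_0 = 4: 4/1
a_1 = 1: 5/1
a_2 = 6: 34/7
a_3 = 1: 39/8
a_4 = 1: 73/15
a_5 = 1: 112/23
a_6 = 14: 1641/337

1641/337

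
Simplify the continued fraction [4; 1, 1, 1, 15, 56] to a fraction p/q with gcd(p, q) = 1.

a_0 = 4: 4/1
a_1 = 1: 5/1
a_2 = 1: 9/2
a_3 = 1: 14/3
a_4 = 15: 219/47
a_5 = 56: 12278/2635

12278/2635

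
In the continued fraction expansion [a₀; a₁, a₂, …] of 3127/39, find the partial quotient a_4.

3127 = 80·39 + 7, so a_0 = 80
39 = 5·7 + 4, so a_1 = 5
7 = 1·4 + 3, so a_2 = 1
4 = 1·3 + 1, so a_3 = 1
3 = 3·1 + 0, so a_4 = 3

3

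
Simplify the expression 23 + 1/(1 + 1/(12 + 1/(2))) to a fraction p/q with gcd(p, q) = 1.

646/27

a_0 = 23: 23/1
a_1 = 1: 24/1
a_2 = 12: 311/13
a_3 = 2: 646/27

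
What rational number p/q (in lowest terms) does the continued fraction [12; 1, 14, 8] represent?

1565/121

Work from the innermost term outward:
Start with 8.
14 + 1/(8/1) = 14 + 1/8 = 113/8
1 + 1/(113/8) = 1 + 8/113 = 121/113
12 + 1/(121/113) = 12 + 113/121 = 1565/121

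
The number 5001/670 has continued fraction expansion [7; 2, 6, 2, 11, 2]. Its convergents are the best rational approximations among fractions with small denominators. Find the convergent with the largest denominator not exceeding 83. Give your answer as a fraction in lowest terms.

List convergents until the denominator exceeds the bound:
a_0 = 7: 7/1  (≤ bound)
a_1 = 2: 15/2  (≤ bound)
a_2 = 6: 97/13  (≤ bound)
a_3 = 2: 209/28  (≤ bound)
a_4 = 11: 2396/321  (> 83, stop)

209/28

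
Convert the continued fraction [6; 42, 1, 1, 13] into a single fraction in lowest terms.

6915/1148

Work from the innermost term outward:
Start with 13.
1 + 1/(13/1) = 1 + 1/13 = 14/13
1 + 1/(14/13) = 1 + 13/14 = 27/14
42 + 1/(27/14) = 42 + 14/27 = 1148/27
6 + 1/(1148/27) = 6 + 27/1148 = 6915/1148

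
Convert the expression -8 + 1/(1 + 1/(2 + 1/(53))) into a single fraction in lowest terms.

-1173/160

Compute successive convergents:
a_0 = -8: -8/1
a_1 = 1: -7/1
a_2 = 2: -22/3
a_3 = 53: -1173/160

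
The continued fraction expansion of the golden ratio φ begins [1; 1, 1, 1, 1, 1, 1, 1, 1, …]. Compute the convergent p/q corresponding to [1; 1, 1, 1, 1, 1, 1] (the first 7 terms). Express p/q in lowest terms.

21/13

Starting at the tail and folding back:
Start with 1.
1 + 1/(1/1) = 1 + 1/1 = 2/1
1 + 1/(2/1) = 1 + 1/2 = 3/2
1 + 1/(3/2) = 1 + 2/3 = 5/3
1 + 1/(5/3) = 1 + 3/5 = 8/5
1 + 1/(8/5) = 1 + 5/8 = 13/8
1 + 1/(13/8) = 1 + 8/13 = 21/13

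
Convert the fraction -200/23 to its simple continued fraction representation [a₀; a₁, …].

Apply division with remainder until the remainder is 0:
-200 ÷ 23 → quotient -9, remainder 7
23 ÷ 7 → quotient 3, remainder 2
7 ÷ 2 → quotient 3, remainder 1
2 ÷ 1 → quotient 2, remainder 0

[-9; 3, 3, 2]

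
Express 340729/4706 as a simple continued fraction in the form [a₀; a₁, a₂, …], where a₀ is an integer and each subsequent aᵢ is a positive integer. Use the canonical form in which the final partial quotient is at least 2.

340729 ÷ 4706 → quotient 72, remainder 1897
4706 ÷ 1897 → quotient 2, remainder 912
1897 ÷ 912 → quotient 2, remainder 73
912 ÷ 73 → quotient 12, remainder 36
73 ÷ 36 → quotient 2, remainder 1
36 ÷ 1 → quotient 36, remainder 0

[72; 2, 2, 12, 2, 36]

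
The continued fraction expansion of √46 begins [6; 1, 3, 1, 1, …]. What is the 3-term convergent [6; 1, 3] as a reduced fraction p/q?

Use the convergent recurrence hₖ = aₖ·hₖ₋₁ + hₖ₋₂ (and likewise for the denominators kₖ):
a_0 = 6: 6/1
a_1 = 1: 7/1
a_2 = 3: 27/4

27/4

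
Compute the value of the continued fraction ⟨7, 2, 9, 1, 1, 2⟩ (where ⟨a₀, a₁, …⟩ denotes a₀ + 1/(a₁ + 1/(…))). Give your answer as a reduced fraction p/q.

Start with 2.
1 + 1/(2/1) = 1 + 1/2 = 3/2
1 + 1/(3/2) = 1 + 2/3 = 5/3
9 + 1/(5/3) = 9 + 3/5 = 48/5
2 + 1/(48/5) = 2 + 5/48 = 101/48
7 + 1/(101/48) = 7 + 48/101 = 755/101

755/101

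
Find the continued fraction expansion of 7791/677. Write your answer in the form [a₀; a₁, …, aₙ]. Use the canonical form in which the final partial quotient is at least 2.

[11; 1, 1, 30, 3, 1, 2]

7791 = 11·677 + 344, so a_0 = 11
677 = 1·344 + 333, so a_1 = 1
344 = 1·333 + 11, so a_2 = 1
333 = 30·11 + 3, so a_3 = 30
11 = 3·3 + 2, so a_4 = 3
3 = 1·2 + 1, so a_5 = 1
2 = 2·1 + 0, so a_6 = 2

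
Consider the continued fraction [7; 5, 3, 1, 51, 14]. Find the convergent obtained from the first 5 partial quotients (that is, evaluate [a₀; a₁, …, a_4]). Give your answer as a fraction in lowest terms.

Start with 51.
1 + 1/(51/1) = 1 + 1/51 = 52/51
3 + 1/(52/51) = 3 + 51/52 = 207/52
5 + 1/(207/52) = 5 + 52/207 = 1087/207
7 + 1/(1087/207) = 7 + 207/1087 = 7816/1087

7816/1087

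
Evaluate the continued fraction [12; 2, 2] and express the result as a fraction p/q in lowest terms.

62/5

Use the convergent recurrence hₖ = aₖ·hₖ₋₁ + hₖ₋₂ (and likewise for the denominators kₖ):
a_0 = 12: 12/1
a_1 = 2: 25/2
a_2 = 2: 62/5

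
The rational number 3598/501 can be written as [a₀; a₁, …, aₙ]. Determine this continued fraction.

3598 ÷ 501 → quotient 7, remainder 91
501 ÷ 91 → quotient 5, remainder 46
91 ÷ 46 → quotient 1, remainder 45
46 ÷ 45 → quotient 1, remainder 1
45 ÷ 1 → quotient 45, remainder 0

[7; 5, 1, 1, 45]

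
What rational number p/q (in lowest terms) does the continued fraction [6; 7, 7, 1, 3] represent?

Compute successive convergents:
a_0 = 6: 6/1
a_1 = 7: 43/7
a_2 = 7: 307/50
a_3 = 1: 350/57
a_4 = 3: 1357/221

1357/221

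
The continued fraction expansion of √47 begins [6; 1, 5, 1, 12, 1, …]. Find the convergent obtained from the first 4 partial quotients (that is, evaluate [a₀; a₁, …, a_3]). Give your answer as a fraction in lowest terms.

a_0 = 6: 6/1
a_1 = 1: 7/1
a_2 = 5: 41/6
a_3 = 1: 48/7

48/7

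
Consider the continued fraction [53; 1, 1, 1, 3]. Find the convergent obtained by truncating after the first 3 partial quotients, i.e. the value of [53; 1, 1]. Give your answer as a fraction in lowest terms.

107/2

a_0 = 53: 53/1
a_1 = 1: 54/1
a_2 = 1: 107/2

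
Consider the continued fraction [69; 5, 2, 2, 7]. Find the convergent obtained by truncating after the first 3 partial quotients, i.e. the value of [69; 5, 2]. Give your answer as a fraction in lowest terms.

Use the convergent recurrence hₖ = aₖ·hₖ₋₁ + hₖ₋₂ (and likewise for the denominators kₖ):
a_0 = 69: 69/1
a_1 = 5: 346/5
a_2 = 2: 761/11

761/11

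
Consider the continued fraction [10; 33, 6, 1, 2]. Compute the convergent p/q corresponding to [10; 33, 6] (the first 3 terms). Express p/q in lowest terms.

1996/199

Collapse the nested fraction from the inside out:
Start with 6.
33 + 1/(6/1) = 33 + 1/6 = 199/6
10 + 1/(199/6) = 10 + 6/199 = 1996/199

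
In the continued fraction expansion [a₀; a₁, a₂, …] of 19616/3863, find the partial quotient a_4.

50

Run the Euclidean algorithm, recording each quotient:
19616 = 5·3863 + 301, so a_0 = 5
3863 = 12·301 + 251, so a_1 = 12
301 = 1·251 + 50, so a_2 = 1
251 = 5·50 + 1, so a_3 = 5
50 = 50·1 + 0, so a_4 = 50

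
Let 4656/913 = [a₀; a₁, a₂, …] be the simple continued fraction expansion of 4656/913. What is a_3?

3

Run the Euclidean algorithm, recording each quotient:
4656 = 5·913 + 91, so a_0 = 5
913 = 10·91 + 3, so a_1 = 10
91 = 30·3 + 1, so a_2 = 30
3 = 3·1 + 0, so a_3 = 3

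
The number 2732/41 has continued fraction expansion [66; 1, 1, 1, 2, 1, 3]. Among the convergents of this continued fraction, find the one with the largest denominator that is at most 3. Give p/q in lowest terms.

a_0 = 66: 66/1  (≤ bound)
a_1 = 1: 67/1  (≤ bound)
a_2 = 1: 133/2  (≤ bound)
a_3 = 1: 200/3  (≤ bound)
a_4 = 2: 533/8  (> 3, stop)

200/3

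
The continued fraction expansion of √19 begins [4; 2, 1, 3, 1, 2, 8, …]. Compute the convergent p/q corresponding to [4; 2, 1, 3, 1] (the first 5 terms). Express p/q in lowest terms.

61/14

Start with 1.
3 + 1/(1/1) = 3 + 1/1 = 4/1
1 + 1/(4/1) = 1 + 1/4 = 5/4
2 + 1/(5/4) = 2 + 4/5 = 14/5
4 + 1/(14/5) = 4 + 5/14 = 61/14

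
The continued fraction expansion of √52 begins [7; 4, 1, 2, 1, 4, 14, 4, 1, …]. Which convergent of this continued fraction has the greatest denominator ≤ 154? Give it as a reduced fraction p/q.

a_0 = 7: 7/1  (≤ bound)
a_1 = 4: 29/4  (≤ bound)
a_2 = 1: 36/5  (≤ bound)
a_3 = 2: 101/14  (≤ bound)
a_4 = 1: 137/19  (≤ bound)
a_5 = 4: 649/90  (≤ bound)
a_6 = 14: 9223/1279  (> 154, stop)

649/90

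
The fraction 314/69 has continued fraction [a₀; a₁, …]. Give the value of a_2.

1

314 ÷ 69 → quotient 4, remainder 38
69 ÷ 38 → quotient 1, remainder 31
38 ÷ 31 → quotient 1, remainder 7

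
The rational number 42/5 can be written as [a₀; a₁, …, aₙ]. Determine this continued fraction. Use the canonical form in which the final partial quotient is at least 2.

⌊42/5⌋ = 8, remainder 2
⌊5/2⌋ = 2, remainder 1
⌊2/1⌋ = 2, remainder 0

[8; 2, 2]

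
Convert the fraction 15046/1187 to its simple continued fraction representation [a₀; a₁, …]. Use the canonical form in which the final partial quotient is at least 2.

[12; 1, 2, 12, 32]

⌊15046/1187⌋ = 12, remainder 802
⌊1187/802⌋ = 1, remainder 385
⌊802/385⌋ = 2, remainder 32
⌊385/32⌋ = 12, remainder 1
⌊32/1⌋ = 32, remainder 0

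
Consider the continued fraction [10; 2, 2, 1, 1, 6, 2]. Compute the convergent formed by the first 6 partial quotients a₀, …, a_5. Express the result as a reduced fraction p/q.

a_0 = 10: 10/1
a_1 = 2: 21/2
a_2 = 2: 52/5
a_3 = 1: 73/7
a_4 = 1: 125/12
a_5 = 6: 823/79

823/79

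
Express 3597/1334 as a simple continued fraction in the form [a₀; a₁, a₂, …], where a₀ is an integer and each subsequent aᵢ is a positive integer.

[2; 1, 2, 3, 2, 2, 11, 2]

3597 ÷ 1334 → quotient 2, remainder 929
1334 ÷ 929 → quotient 1, remainder 405
929 ÷ 405 → quotient 2, remainder 119
405 ÷ 119 → quotient 3, remainder 48
119 ÷ 48 → quotient 2, remainder 23
48 ÷ 23 → quotient 2, remainder 2
23 ÷ 2 → quotient 11, remainder 1
2 ÷ 1 → quotient 2, remainder 0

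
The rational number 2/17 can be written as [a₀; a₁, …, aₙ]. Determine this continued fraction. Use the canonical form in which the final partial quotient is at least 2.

[0; 8, 2]

Run the Euclidean algorithm, recording each quotient:
⌊2/17⌋ = 0, remainder 2
⌊17/2⌋ = 8, remainder 1
⌊2/1⌋ = 2, remainder 0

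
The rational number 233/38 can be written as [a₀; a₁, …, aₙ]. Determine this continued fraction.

[6; 7, 1, 1, 2]

233 = 6·38 + 5, so a_0 = 6
38 = 7·5 + 3, so a_1 = 7
5 = 1·3 + 2, so a_2 = 1
3 = 1·2 + 1, so a_3 = 1
2 = 2·1 + 0, so a_4 = 2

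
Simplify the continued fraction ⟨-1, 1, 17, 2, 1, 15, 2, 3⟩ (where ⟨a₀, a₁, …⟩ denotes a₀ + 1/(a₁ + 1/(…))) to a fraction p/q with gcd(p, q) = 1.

a_0 = -1: -1/1
a_1 = 1: 0/1
a_2 = 17: -1/18
a_3 = 2: -2/37
a_4 = 1: -3/55
a_5 = 15: -47/862
a_6 = 2: -97/1779
a_7 = 3: -338/6199

-338/6199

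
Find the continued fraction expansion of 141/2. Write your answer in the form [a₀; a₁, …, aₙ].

⌊141/2⌋ = 70, remainder 1
⌊2/1⌋ = 2, remainder 0

[70; 2]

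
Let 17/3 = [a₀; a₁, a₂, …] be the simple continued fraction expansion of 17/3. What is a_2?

⌊17/3⌋ = 5, remainder 2
⌊3/2⌋ = 1, remainder 1
⌊2/1⌋ = 2, remainder 0

2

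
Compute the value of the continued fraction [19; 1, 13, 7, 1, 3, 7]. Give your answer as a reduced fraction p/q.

63355/3179

Work from the innermost term outward:
Start with 7.
3 + 1/(7/1) = 3 + 1/7 = 22/7
1 + 1/(22/7) = 1 + 7/22 = 29/22
7 + 1/(29/22) = 7 + 22/29 = 225/29
13 + 1/(225/29) = 13 + 29/225 = 2954/225
1 + 1/(2954/225) = 1 + 225/2954 = 3179/2954
19 + 1/(3179/2954) = 19 + 2954/3179 = 63355/3179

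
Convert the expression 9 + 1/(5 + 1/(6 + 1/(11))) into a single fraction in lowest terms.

3181/346

Start with 11.
6 + 1/(11/1) = 6 + 1/11 = 67/11
5 + 1/(67/11) = 5 + 11/67 = 346/67
9 + 1/(346/67) = 9 + 67/346 = 3181/346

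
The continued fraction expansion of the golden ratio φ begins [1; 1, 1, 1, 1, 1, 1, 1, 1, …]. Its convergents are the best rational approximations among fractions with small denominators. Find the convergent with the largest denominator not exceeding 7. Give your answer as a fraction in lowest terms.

8/5

a_0 = 1: 1/1  (≤ bound)
a_1 = 1: 2/1  (≤ bound)
a_2 = 1: 3/2  (≤ bound)
a_3 = 1: 5/3  (≤ bound)
a_4 = 1: 8/5  (≤ bound)
a_5 = 1: 13/8  (> 7, stop)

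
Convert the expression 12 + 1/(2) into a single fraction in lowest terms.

Collapse the nested fraction from the inside out:
Start with 2.
12 + 1/(2/1) = 12 + 1/2 = 25/2

25/2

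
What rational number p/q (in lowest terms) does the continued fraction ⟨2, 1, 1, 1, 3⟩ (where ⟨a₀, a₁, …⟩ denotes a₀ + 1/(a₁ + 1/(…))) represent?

Build up convergents one term at a time:
a_0 = 2: 2/1
a_1 = 1: 3/1
a_2 = 1: 5/2
a_3 = 1: 8/3
a_4 = 3: 29/11

29/11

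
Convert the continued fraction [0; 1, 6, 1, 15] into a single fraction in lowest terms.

111/127

a_0 = 0: 0/1
a_1 = 1: 1/1
a_2 = 6: 6/7
a_3 = 1: 7/8
a_4 = 15: 111/127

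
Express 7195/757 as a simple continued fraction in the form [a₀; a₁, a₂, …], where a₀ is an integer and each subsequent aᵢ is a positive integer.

Apply division with remainder until the remainder is 0:
⌊7195/757⌋ = 9, remainder 382
⌊757/382⌋ = 1, remainder 375
⌊382/375⌋ = 1, remainder 7
⌊375/7⌋ = 53, remainder 4
⌊7/4⌋ = 1, remainder 3
⌊4/3⌋ = 1, remainder 1
⌊3/1⌋ = 3, remainder 0

[9; 1, 1, 53, 1, 1, 3]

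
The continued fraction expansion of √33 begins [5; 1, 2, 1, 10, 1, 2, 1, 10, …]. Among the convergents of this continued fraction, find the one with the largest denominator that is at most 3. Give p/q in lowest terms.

List convergents until the denominator exceeds the bound:
a_0 = 5: 5/1  (≤ bound)
a_1 = 1: 6/1  (≤ bound)
a_2 = 2: 17/3  (≤ bound)
a_3 = 1: 23/4  (> 3, stop)

17/3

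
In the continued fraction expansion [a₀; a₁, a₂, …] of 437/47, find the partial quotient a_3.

⌊437/47⌋ = 9, remainder 14
⌊47/14⌋ = 3, remainder 5
⌊14/5⌋ = 2, remainder 4
⌊5/4⌋ = 1, remainder 1

1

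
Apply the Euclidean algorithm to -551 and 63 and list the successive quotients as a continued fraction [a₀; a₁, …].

Repeatedly divide and take the remainder:
-551 ÷ 63 → quotient -9, remainder 16
63 ÷ 16 → quotient 3, remainder 15
16 ÷ 15 → quotient 1, remainder 1
15 ÷ 1 → quotient 15, remainder 0

[-9; 3, 1, 15]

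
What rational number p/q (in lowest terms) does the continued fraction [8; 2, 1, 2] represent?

Collapse the nested fraction from the inside out:
Start with 2.
1 + 1/(2/1) = 1 + 1/2 = 3/2
2 + 1/(3/2) = 2 + 2/3 = 8/3
8 + 1/(8/3) = 8 + 3/8 = 67/8

67/8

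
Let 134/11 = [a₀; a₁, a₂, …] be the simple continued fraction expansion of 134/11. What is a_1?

⌊134/11⌋ = 12, remainder 2
⌊11/2⌋ = 5, remainder 1

5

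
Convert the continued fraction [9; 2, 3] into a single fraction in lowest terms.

Start with 3.
2 + 1/(3/1) = 2 + 1/3 = 7/3
9 + 1/(7/3) = 9 + 3/7 = 66/7

66/7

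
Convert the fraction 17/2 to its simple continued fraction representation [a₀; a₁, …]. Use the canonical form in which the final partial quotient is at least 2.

17 ÷ 2 → quotient 8, remainder 1
2 ÷ 1 → quotient 2, remainder 0

[8; 2]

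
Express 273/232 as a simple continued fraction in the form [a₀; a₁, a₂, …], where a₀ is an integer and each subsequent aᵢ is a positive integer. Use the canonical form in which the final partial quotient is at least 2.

[1; 5, 1, 1, 1, 13]

⌊273/232⌋ = 1, remainder 41
⌊232/41⌋ = 5, remainder 27
⌊41/27⌋ = 1, remainder 14
⌊27/14⌋ = 1, remainder 13
⌊14/13⌋ = 1, remainder 1
⌊13/1⌋ = 13, remainder 0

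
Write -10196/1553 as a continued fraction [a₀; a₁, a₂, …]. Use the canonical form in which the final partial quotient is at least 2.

Apply division with remainder until the remainder is 0:
⌊-10196/1553⌋ = -7, remainder 675
⌊1553/675⌋ = 2, remainder 203
⌊675/203⌋ = 3, remainder 66
⌊203/66⌋ = 3, remainder 5
⌊66/5⌋ = 13, remainder 1
⌊5/1⌋ = 5, remainder 0

[-7; 2, 3, 3, 13, 5]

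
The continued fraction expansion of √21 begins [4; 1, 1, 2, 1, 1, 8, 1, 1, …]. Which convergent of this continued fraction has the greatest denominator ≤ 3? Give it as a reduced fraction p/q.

a_0 = 4: 4/1  (≤ bound)
a_1 = 1: 5/1  (≤ bound)
a_2 = 1: 9/2  (≤ bound)
a_3 = 2: 23/5  (> 3, stop)

9/2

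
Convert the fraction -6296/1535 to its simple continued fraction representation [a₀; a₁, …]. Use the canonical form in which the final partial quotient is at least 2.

-6296 ÷ 1535 → quotient -5, remainder 1379
1535 ÷ 1379 → quotient 1, remainder 156
1379 ÷ 156 → quotient 8, remainder 131
156 ÷ 131 → quotient 1, remainder 25
131 ÷ 25 → quotient 5, remainder 6
25 ÷ 6 → quotient 4, remainder 1
6 ÷ 1 → quotient 6, remainder 0

[-5; 1, 8, 1, 5, 4, 6]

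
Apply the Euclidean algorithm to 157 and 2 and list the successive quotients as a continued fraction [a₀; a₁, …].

[78; 2]

Run the Euclidean algorithm, recording each quotient:
157 = 78·2 + 1, so a_0 = 78
2 = 2·1 + 0, so a_1 = 2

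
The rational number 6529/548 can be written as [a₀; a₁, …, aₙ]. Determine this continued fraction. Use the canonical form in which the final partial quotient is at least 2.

[11; 1, 10, 1, 1, 1, 15]

6529 ÷ 548 → quotient 11, remainder 501
548 ÷ 501 → quotient 1, remainder 47
501 ÷ 47 → quotient 10, remainder 31
47 ÷ 31 → quotient 1, remainder 16
31 ÷ 16 → quotient 1, remainder 15
16 ÷ 15 → quotient 1, remainder 1
15 ÷ 1 → quotient 15, remainder 0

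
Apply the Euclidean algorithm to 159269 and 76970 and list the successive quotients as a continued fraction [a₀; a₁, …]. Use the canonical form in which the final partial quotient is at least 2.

[2; 14, 2, 3, 1, 14, 40]

Repeatedly divide and take the remainder:
159269 = 2·76970 + 5329, so a_0 = 2
76970 = 14·5329 + 2364, so a_1 = 14
5329 = 2·2364 + 601, so a_2 = 2
2364 = 3·601 + 561, so a_3 = 3
601 = 1·561 + 40, so a_4 = 1
561 = 14·40 + 1, so a_5 = 14
40 = 40·1 + 0, so a_6 = 40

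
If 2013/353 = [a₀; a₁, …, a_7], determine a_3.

Repeatedly divide and take the remainder:
2013 = 5·353 + 248, so a_0 = 5
353 = 1·248 + 105, so a_1 = 1
248 = 2·105 + 38, so a_2 = 2
105 = 2·38 + 29, so a_3 = 2

2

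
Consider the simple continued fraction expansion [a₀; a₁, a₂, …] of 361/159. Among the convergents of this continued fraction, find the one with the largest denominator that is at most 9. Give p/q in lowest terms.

9/4

a_0 = 2: 2/1  (≤ bound)
a_1 = 3: 7/3  (≤ bound)
a_2 = 1: 9/4  (≤ bound)
a_3 = 2: 25/11  (> 9, stop)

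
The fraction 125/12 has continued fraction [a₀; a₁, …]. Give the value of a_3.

2

Apply division with remainder until the remainder is 0:
125 = 10·12 + 5, so a_0 = 10
12 = 2·5 + 2, so a_1 = 2
5 = 2·2 + 1, so a_2 = 2
2 = 2·1 + 0, so a_3 = 2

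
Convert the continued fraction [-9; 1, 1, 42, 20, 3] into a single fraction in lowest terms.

-44093/5191

Start with 3.
20 + 1/(3/1) = 20 + 1/3 = 61/3
42 + 1/(61/3) = 42 + 3/61 = 2565/61
1 + 1/(2565/61) = 1 + 61/2565 = 2626/2565
1 + 1/(2626/2565) = 1 + 2565/2626 = 5191/2626
-9 + 1/(5191/2626) = -9 + 2626/5191 = -44093/5191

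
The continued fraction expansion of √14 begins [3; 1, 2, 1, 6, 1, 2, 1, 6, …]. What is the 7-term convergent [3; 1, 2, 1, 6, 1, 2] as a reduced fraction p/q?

a_0 = 3: 3/1
a_1 = 1: 4/1
a_2 = 2: 11/3
a_3 = 1: 15/4
a_4 = 6: 101/27
a_5 = 1: 116/31
a_6 = 2: 333/89

333/89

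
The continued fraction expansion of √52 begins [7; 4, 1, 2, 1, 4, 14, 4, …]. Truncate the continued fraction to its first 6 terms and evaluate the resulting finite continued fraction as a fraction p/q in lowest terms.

Build up convergents one term at a time:
a_0 = 7: 7/1
a_1 = 4: 29/4
a_2 = 1: 36/5
a_3 = 2: 101/14
a_4 = 1: 137/19
a_5 = 4: 649/90

649/90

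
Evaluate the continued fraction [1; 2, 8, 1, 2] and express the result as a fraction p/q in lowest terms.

Compute successive convergents:
a_0 = 1: 1/1
a_1 = 2: 3/2
a_2 = 8: 25/17
a_3 = 1: 28/19
a_4 = 2: 81/55

81/55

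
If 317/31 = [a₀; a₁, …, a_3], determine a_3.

Run the Euclidean algorithm, recording each quotient:
317 ÷ 31 → quotient 10, remainder 7
31 ÷ 7 → quotient 4, remainder 3
7 ÷ 3 → quotient 2, remainder 1
3 ÷ 1 → quotient 3, remainder 0

3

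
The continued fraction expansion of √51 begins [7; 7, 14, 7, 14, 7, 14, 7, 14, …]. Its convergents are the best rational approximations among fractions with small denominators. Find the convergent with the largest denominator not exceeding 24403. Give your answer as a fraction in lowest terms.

70693/9899

a_0 = 7: 7/1  (≤ bound)
a_1 = 7: 50/7  (≤ bound)
a_2 = 14: 707/99  (≤ bound)
a_3 = 7: 4999/700  (≤ bound)
a_4 = 14: 70693/9899  (≤ bound)
a_5 = 7: 499850/69993  (> 24403, stop)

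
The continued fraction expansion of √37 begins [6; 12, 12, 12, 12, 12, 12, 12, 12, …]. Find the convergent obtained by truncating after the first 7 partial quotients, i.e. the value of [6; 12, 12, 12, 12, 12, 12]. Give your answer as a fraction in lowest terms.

Start with 12.
12 + 1/(12/1) = 12 + 1/12 = 145/12
12 + 1/(145/12) = 12 + 12/145 = 1752/145
12 + 1/(1752/145) = 12 + 145/1752 = 21169/1752
12 + 1/(21169/1752) = 12 + 1752/21169 = 255780/21169
12 + 1/(255780/21169) = 12 + 21169/255780 = 3090529/255780
6 + 1/(3090529/255780) = 6 + 255780/3090529 = 18798954/3090529

18798954/3090529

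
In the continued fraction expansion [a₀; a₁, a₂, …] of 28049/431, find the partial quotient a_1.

12

⌊28049/431⌋ = 65, remainder 34
⌊431/34⌋ = 12, remainder 23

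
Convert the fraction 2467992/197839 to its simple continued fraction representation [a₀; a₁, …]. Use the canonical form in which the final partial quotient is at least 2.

[12; 2, 9, 2, 2, 46, 14, 3]

Run the Euclidean algorithm, recording each quotient:
2467992 ÷ 197839 → quotient 12, remainder 93924
197839 ÷ 93924 → quotient 2, remainder 9991
93924 ÷ 9991 → quotient 9, remainder 4005
9991 ÷ 4005 → quotient 2, remainder 1981
4005 ÷ 1981 → quotient 2, remainder 43
1981 ÷ 43 → quotient 46, remainder 3
43 ÷ 3 → quotient 14, remainder 1
3 ÷ 1 → quotient 3, remainder 0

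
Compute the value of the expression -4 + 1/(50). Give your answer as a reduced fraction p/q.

-199/50

Use the convergent recurrence hₖ = aₖ·hₖ₋₁ + hₖ₋₂ (and likewise for the denominators kₖ):
a_0 = -4: -4/1
a_1 = 50: -199/50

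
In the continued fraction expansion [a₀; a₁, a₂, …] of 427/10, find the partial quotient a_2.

2

Apply division with remainder until the remainder is 0:
427 ÷ 10 → quotient 42, remainder 7
10 ÷ 7 → quotient 1, remainder 3
7 ÷ 3 → quotient 2, remainder 1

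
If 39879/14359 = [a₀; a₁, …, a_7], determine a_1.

39879 = 2·14359 + 11161, so a_0 = 2
14359 = 1·11161 + 3198, so a_1 = 1

1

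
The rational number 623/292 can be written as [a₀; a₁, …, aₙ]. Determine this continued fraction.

[2; 7, 2, 19]

623 = 2·292 + 39, so a_0 = 2
292 = 7·39 + 19, so a_1 = 7
39 = 2·19 + 1, so a_2 = 2
19 = 19·1 + 0, so a_3 = 19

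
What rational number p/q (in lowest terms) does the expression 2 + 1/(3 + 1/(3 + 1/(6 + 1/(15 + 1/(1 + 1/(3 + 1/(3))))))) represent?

30024/13045

Start with 3.
3 + 1/(3/1) = 3 + 1/3 = 10/3
1 + 1/(10/3) = 1 + 3/10 = 13/10
15 + 1/(13/10) = 15 + 10/13 = 205/13
6 + 1/(205/13) = 6 + 13/205 = 1243/205
3 + 1/(1243/205) = 3 + 205/1243 = 3934/1243
3 + 1/(3934/1243) = 3 + 1243/3934 = 13045/3934
2 + 1/(13045/3934) = 2 + 3934/13045 = 30024/13045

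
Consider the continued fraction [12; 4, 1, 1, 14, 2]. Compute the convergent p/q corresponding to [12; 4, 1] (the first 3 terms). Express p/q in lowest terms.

Compute successive convergents:
a_0 = 12: 12/1
a_1 = 4: 49/4
a_2 = 1: 61/5

61/5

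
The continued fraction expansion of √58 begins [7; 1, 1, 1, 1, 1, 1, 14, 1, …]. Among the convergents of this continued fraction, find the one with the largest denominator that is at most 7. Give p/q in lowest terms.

List convergents until the denominator exceeds the bound:
a_0 = 7: 7/1  (≤ bound)
a_1 = 1: 8/1  (≤ bound)
a_2 = 1: 15/2  (≤ bound)
a_3 = 1: 23/3  (≤ bound)
a_4 = 1: 38/5  (≤ bound)
a_5 = 1: 61/8  (> 7, stop)

38/5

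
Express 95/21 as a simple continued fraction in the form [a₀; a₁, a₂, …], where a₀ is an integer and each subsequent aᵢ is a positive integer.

Run the Euclidean algorithm, recording each quotient:
95 = 4·21 + 11, so a_0 = 4
21 = 1·11 + 10, so a_1 = 1
11 = 1·10 + 1, so a_2 = 1
10 = 10·1 + 0, so a_3 = 10

[4; 1, 1, 10]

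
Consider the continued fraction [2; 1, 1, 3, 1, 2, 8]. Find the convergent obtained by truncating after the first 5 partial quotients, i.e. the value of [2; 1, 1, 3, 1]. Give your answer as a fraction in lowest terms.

a_0 = 2: 2/1
a_1 = 1: 3/1
a_2 = 1: 5/2
a_3 = 3: 18/7
a_4 = 1: 23/9

23/9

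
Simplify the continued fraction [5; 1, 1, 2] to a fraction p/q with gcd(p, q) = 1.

a_0 = 5: 5/1
a_1 = 1: 6/1
a_2 = 1: 11/2
a_3 = 2: 28/5

28/5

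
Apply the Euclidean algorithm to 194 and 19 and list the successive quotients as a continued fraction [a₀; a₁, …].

[10; 4, 1, 3]

Run the Euclidean algorithm, recording each quotient:
194 ÷ 19 → quotient 10, remainder 4
19 ÷ 4 → quotient 4, remainder 3
4 ÷ 3 → quotient 1, remainder 1
3 ÷ 1 → quotient 3, remainder 0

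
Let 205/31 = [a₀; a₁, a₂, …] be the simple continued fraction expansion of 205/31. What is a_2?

205 ÷ 31 → quotient 6, remainder 19
31 ÷ 19 → quotient 1, remainder 12
19 ÷ 12 → quotient 1, remainder 7

1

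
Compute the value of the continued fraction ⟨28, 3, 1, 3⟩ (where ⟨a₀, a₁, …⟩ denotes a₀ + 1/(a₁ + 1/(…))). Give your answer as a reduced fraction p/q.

424/15

Start with 3.
1 + 1/(3/1) = 1 + 1/3 = 4/3
3 + 1/(4/3) = 3 + 3/4 = 15/4
28 + 1/(15/4) = 28 + 4/15 = 424/15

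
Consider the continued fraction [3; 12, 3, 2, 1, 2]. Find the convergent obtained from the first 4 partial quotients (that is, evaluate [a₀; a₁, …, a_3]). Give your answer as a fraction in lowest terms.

265/86

Build up convergents one term at a time:
a_0 = 3: 3/1
a_1 = 12: 37/12
a_2 = 3: 114/37
a_3 = 2: 265/86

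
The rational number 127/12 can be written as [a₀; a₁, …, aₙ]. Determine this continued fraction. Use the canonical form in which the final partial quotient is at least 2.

⌊127/12⌋ = 10, remainder 7
⌊12/7⌋ = 1, remainder 5
⌊7/5⌋ = 1, remainder 2
⌊5/2⌋ = 2, remainder 1
⌊2/1⌋ = 2, remainder 0

[10; 1, 1, 2, 2]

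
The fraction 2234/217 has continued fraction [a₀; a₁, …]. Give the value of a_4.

Repeatedly divide and take the remainder:
2234 ÷ 217 → quotient 10, remainder 64
217 ÷ 64 → quotient 3, remainder 25
64 ÷ 25 → quotient 2, remainder 14
25 ÷ 14 → quotient 1, remainder 11
14 ÷ 11 → quotient 1, remainder 3

1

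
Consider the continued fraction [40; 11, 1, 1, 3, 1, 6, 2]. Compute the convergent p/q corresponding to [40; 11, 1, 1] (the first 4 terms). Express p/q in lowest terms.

922/23

Start with 1.
1 + 1/(1/1) = 1 + 1/1 = 2/1
11 + 1/(2/1) = 11 + 1/2 = 23/2
40 + 1/(23/2) = 40 + 2/23 = 922/23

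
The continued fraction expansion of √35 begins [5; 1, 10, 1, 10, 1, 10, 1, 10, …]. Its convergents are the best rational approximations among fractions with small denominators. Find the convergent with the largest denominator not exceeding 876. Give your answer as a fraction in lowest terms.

a_0 = 5: 5/1  (≤ bound)
a_1 = 1: 6/1  (≤ bound)
a_2 = 10: 65/11  (≤ bound)
a_3 = 1: 71/12  (≤ bound)
a_4 = 10: 775/131  (≤ bound)
a_5 = 1: 846/143  (≤ bound)
a_6 = 10: 9235/1561  (> 876, stop)

846/143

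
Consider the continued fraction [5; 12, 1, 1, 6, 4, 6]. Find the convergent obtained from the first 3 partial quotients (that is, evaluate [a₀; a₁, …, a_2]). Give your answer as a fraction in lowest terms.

66/13

Work from the innermost term outward:
Start with 1.
12 + 1/(1/1) = 12 + 1/1 = 13/1
5 + 1/(13/1) = 5 + 1/13 = 66/13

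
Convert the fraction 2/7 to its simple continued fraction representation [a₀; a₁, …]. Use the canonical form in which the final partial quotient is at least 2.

[0; 3, 2]

Run the Euclidean algorithm, recording each quotient:
2 = 0·7 + 2, so a_0 = 0
7 = 3·2 + 1, so a_1 = 3
2 = 2·1 + 0, so a_2 = 2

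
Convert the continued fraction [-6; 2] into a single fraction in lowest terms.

a_0 = -6: -6/1
a_1 = 2: -11/2

-11/2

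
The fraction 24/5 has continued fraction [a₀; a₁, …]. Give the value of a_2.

Run the Euclidean algorithm, recording each quotient:
24 ÷ 5 → quotient 4, remainder 4
5 ÷ 4 → quotient 1, remainder 1
4 ÷ 1 → quotient 4, remainder 0

4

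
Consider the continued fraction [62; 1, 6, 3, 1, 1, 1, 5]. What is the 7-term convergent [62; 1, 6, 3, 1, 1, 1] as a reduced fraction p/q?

a_0 = 62: 62/1
a_1 = 1: 63/1
a_2 = 6: 440/7
a_3 = 3: 1383/22
a_4 = 1: 1823/29
a_5 = 1: 3206/51
a_6 = 1: 5029/80

5029/80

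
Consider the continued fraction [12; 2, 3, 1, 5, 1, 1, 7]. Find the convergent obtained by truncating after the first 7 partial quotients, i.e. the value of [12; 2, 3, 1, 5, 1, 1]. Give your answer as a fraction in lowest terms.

1406/113

Build up convergents one term at a time:
a_0 = 12: 12/1
a_1 = 2: 25/2
a_2 = 3: 87/7
a_3 = 1: 112/9
a_4 = 5: 647/52
a_5 = 1: 759/61
a_6 = 1: 1406/113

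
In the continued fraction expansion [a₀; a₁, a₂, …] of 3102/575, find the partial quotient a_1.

2

3102 ÷ 575 → quotient 5, remainder 227
575 ÷ 227 → quotient 2, remainder 121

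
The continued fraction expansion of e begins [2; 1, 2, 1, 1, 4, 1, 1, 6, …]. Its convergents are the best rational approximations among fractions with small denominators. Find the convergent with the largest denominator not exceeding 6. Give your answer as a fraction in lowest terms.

List convergents until the denominator exceeds the bound:
a_0 = 2: 2/1  (≤ bound)
a_1 = 1: 3/1  (≤ bound)
a_2 = 2: 8/3  (≤ bound)
a_3 = 1: 11/4  (≤ bound)
a_4 = 1: 19/7  (> 6, stop)

11/4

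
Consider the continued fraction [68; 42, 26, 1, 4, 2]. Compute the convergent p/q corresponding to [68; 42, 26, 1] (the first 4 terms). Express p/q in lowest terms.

Use the convergent recurrence hₖ = aₖ·hₖ₋₁ + hₖ₋₂ (and likewise for the denominators kₖ):
a_0 = 68: 68/1
a_1 = 42: 2857/42
a_2 = 26: 74350/1093
a_3 = 1: 77207/1135

77207/1135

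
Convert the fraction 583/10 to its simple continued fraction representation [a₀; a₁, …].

⌊583/10⌋ = 58, remainder 3
⌊10/3⌋ = 3, remainder 1
⌊3/1⌋ = 3, remainder 0

[58; 3, 3]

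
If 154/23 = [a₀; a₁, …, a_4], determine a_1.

⌊154/23⌋ = 6, remainder 16
⌊23/16⌋ = 1, remainder 7

1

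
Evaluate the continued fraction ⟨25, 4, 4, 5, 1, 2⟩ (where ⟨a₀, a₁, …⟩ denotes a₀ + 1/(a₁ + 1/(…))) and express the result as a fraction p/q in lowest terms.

7596/301

a_0 = 25: 25/1
a_1 = 4: 101/4
a_2 = 4: 429/17
a_3 = 5: 2246/89
a_4 = 1: 2675/106
a_5 = 2: 7596/301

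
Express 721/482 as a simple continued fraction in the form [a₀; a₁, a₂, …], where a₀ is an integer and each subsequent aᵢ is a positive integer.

[1; 2, 59, 1, 3]

Apply division with remainder until the remainder is 0:
721 ÷ 482 → quotient 1, remainder 239
482 ÷ 239 → quotient 2, remainder 4
239 ÷ 4 → quotient 59, remainder 3
4 ÷ 3 → quotient 1, remainder 1
3 ÷ 1 → quotient 3, remainder 0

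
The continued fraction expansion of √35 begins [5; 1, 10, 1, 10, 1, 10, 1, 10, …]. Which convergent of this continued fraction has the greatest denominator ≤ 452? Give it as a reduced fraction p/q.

846/143

List convergents until the denominator exceeds the bound:
a_0 = 5: 5/1  (≤ bound)
a_1 = 1: 6/1  (≤ bound)
a_2 = 10: 65/11  (≤ bound)
a_3 = 1: 71/12  (≤ bound)
a_4 = 10: 775/131  (≤ bound)
a_5 = 1: 846/143  (≤ bound)
a_6 = 10: 9235/1561  (> 452, stop)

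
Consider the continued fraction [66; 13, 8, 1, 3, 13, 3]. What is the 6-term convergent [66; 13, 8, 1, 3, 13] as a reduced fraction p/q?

a_0 = 66: 66/1
a_1 = 13: 859/13
a_2 = 8: 6938/105
a_3 = 1: 7797/118
a_4 = 3: 30329/459
a_5 = 13: 402074/6085

402074/6085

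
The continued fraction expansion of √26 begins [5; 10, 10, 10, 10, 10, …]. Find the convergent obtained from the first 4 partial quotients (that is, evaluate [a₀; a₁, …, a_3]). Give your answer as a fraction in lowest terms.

5201/1020

a_0 = 5: 5/1
a_1 = 10: 51/10
a_2 = 10: 515/101
a_3 = 10: 5201/1020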